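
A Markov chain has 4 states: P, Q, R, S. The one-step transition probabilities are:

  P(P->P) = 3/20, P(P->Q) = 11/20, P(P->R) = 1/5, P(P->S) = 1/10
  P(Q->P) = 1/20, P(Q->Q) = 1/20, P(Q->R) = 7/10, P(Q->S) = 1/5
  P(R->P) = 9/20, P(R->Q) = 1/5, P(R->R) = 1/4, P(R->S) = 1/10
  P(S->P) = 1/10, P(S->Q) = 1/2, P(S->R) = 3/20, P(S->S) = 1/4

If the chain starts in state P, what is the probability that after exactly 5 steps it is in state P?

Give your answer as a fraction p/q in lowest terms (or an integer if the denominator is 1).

Computing P^5 by repeated multiplication:
P^1 =
  P: [3/20, 11/20, 1/5, 1/10]
  Q: [1/20, 1/20, 7/10, 1/5]
  R: [9/20, 1/5, 1/4, 1/10]
  S: [1/10, 1/2, 3/20, 1/4]
P^2 =
  P: [3/20, 1/5, 12/25, 17/100]
  Q: [69/200, 27/100, 1/4, 27/200]
  R: [1/5, 143/400, 123/400, 27/200]
  S: [53/400, 47/200, 89/200, 3/16]
P^3 =
  P: [531/2000, 547/2000, 631/2000, 291/2000]
  Q: [153/800, 1283/4000, 1363/4000, 589/4000]
  R: [799/4000, 411/1600, 3099/8000, 39/250]
  S: [401/1600, 2139/8000, 2643/8000, 1213/8000]
P^4 =
  P: [8401/40000, 5911/20000, 1381/4000, 5967/40000]
  Q: [17023/80000, 263/1000, 7401/20000, 12333/80000]
  R: [9309/40000, 44509/160000, 54401/160000, 11927/80000]
  S: [34367/160000, 2931/10000, 2741/8000, 23917/160000]
P^5 =
  P: [173249/800000, 219143/800000, 286063/800000, 24309/160000]
  Q: [363211/1600000, 450039/1600000, 547671/1600000, 239079/1600000]
  R: [346767/1600000, 910249/3200000, 1115637/3200000, 24029/160000]
  S: [691211/3200000, 883383/3200000, 1139863/3200000, 485543/3200000]

(P^5)[P -> P] = 173249/800000

Answer: 173249/800000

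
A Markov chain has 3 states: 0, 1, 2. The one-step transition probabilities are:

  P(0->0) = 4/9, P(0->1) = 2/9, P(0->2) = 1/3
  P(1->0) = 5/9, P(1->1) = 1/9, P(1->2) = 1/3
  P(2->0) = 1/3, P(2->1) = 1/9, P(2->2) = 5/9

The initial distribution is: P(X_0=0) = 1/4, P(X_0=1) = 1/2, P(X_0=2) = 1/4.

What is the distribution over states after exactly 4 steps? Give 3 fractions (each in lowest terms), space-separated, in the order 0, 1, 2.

Propagating the distribution step by step (d_{t+1} = d_t * P):
d_0 = (0=1/4, 1=1/2, 2=1/4)
  d_1[0] = 1/4*4/9 + 1/2*5/9 + 1/4*1/3 = 17/36
  d_1[1] = 1/4*2/9 + 1/2*1/9 + 1/4*1/9 = 5/36
  d_1[2] = 1/4*1/3 + 1/2*1/3 + 1/4*5/9 = 7/18
d_1 = (0=17/36, 1=5/36, 2=7/18)
  d_2[0] = 17/36*4/9 + 5/36*5/9 + 7/18*1/3 = 5/12
  d_2[1] = 17/36*2/9 + 5/36*1/9 + 7/18*1/9 = 53/324
  d_2[2] = 17/36*1/3 + 5/36*1/3 + 7/18*5/9 = 34/81
d_2 = (0=5/12, 1=53/324, 2=34/81)
  d_3[0] = 5/12*4/9 + 53/324*5/9 + 34/81*1/3 = 1213/2916
  d_3[1] = 5/12*2/9 + 53/324*1/9 + 34/81*1/9 = 17/108
  d_3[2] = 5/12*1/3 + 53/324*1/3 + 34/81*5/9 = 311/729
d_3 = (0=1213/2916, 1=17/108, 2=311/729)
  d_4[0] = 1213/2916*4/9 + 17/108*5/9 + 311/729*1/3 = 10879/26244
  d_4[1] = 1213/2916*2/9 + 17/108*1/9 + 311/729*1/9 = 4129/26244
  d_4[2] = 1213/2916*1/3 + 17/108*1/3 + 311/729*5/9 = 2809/6561
d_4 = (0=10879/26244, 1=4129/26244, 2=2809/6561)

Answer: 10879/26244 4129/26244 2809/6561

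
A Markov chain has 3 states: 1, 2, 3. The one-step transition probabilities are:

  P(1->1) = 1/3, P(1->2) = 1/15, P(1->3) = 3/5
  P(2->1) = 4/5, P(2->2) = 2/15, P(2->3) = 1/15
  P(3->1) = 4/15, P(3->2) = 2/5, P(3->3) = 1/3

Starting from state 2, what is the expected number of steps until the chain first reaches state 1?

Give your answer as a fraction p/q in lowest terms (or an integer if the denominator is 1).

Let h_i = expected steps to first reach 1 from state i.
Boundary: h_1 = 0.
First-step equations for the other states:
  h_2 = 1 + 4/5*h_1 + 2/15*h_2 + 1/15*h_3
  h_3 = 1 + 4/15*h_1 + 2/5*h_2 + 1/3*h_3

Substituting h_1 = 0 and rearranging gives the linear system (I - Q) h = 1:
  [13/15, -1/15] . (h_2, h_3) = 1
  [-2/5, 2/3] . (h_2, h_3) = 1

Solving yields:
  h_2 = 165/124
  h_3 = 285/124

Starting state is 2, so the expected hitting time is h_2 = 165/124.

Answer: 165/124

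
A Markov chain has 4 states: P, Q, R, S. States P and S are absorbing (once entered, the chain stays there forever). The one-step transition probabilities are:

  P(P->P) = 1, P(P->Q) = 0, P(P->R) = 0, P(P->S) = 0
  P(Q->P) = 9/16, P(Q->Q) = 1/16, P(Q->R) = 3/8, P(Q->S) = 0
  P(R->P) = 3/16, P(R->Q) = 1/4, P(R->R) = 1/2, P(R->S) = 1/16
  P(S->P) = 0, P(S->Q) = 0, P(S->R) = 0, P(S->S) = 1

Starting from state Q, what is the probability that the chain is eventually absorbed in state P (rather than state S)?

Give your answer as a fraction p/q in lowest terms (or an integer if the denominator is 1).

Let a_i = P(absorbed in P | start in state i).
Boundary conditions: a_P = 1, a_S = 0.
For each transient state i, a_i = sum_j P(i->j) * a_j:
  a_Q = 9/16*a_P + 1/16*a_Q + 3/8*a_R + 0*a_S
  a_R = 3/16*a_P + 1/4*a_Q + 1/2*a_R + 1/16*a_S

Substituting a_P = 1 and a_S = 0, rearrange to (I - Q) a = r where r[i] = P(i -> P):
  [15/16, -3/8] . (a_Q, a_R) = 9/16
  [-1/4, 1/2] . (a_Q, a_R) = 3/16

Solving yields:
  a_Q = 15/16
  a_R = 27/32

Starting state is Q, so the absorption probability is a_Q = 15/16.

Answer: 15/16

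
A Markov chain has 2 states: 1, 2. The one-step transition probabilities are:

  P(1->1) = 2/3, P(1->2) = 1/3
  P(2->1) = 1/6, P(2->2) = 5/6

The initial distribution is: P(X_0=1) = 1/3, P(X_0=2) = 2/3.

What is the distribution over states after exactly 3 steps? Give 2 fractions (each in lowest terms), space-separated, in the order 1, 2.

Propagating the distribution step by step (d_{t+1} = d_t * P):
d_0 = (1=1/3, 2=2/3)
  d_1[1] = 1/3*2/3 + 2/3*1/6 = 1/3
  d_1[2] = 1/3*1/3 + 2/3*5/6 = 2/3
d_1 = (1=1/3, 2=2/3)
  d_2[1] = 1/3*2/3 + 2/3*1/6 = 1/3
  d_2[2] = 1/3*1/3 + 2/3*5/6 = 2/3
d_2 = (1=1/3, 2=2/3)
  d_3[1] = 1/3*2/3 + 2/3*1/6 = 1/3
  d_3[2] = 1/3*1/3 + 2/3*5/6 = 2/3
d_3 = (1=1/3, 2=2/3)

Answer: 1/3 2/3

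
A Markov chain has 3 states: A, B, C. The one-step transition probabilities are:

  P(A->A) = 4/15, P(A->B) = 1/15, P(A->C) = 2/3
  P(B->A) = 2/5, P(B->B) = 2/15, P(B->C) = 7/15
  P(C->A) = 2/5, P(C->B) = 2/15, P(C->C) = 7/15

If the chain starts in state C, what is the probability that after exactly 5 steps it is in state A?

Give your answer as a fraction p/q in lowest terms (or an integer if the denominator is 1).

Answer: 89342/253125

Derivation:
Computing P^5 by repeated multiplication:
P^1 =
  A: [4/15, 1/15, 2/3]
  B: [2/5, 2/15, 7/15]
  C: [2/5, 2/15, 7/15]
P^2 =
  A: [82/225, 26/225, 13/25]
  B: [26/75, 8/75, 41/75]
  C: [26/75, 8/75, 41/75]
P^3 =
  A: [1186/3375, 368/3375, 607/1125]
  B: [398/1125, 124/1125, 67/125]
  C: [398/1125, 124/1125, 67/125]
P^4 =
  A: [17878/50625, 5564/50625, 9061/16875]
  B: [5954/16875, 1852/16875, 3023/5625]
  C: [5954/16875, 1852/16875, 3023/5625]
P^5 =
  A: [267994/759375, 83372/759375, 136003/253125]
  B: [89342/253125, 27796/253125, 45329/84375]
  C: [89342/253125, 27796/253125, 45329/84375]

(P^5)[C -> A] = 89342/253125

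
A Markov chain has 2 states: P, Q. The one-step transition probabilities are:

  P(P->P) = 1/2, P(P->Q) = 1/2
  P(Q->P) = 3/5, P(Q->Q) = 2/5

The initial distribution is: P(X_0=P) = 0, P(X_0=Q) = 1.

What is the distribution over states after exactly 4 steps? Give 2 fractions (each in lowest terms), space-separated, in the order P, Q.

Answer: 2727/5000 2273/5000

Derivation:
Propagating the distribution step by step (d_{t+1} = d_t * P):
d_0 = (P=0, Q=1)
  d_1[P] = 0*1/2 + 1*3/5 = 3/5
  d_1[Q] = 0*1/2 + 1*2/5 = 2/5
d_1 = (P=3/5, Q=2/5)
  d_2[P] = 3/5*1/2 + 2/5*3/5 = 27/50
  d_2[Q] = 3/5*1/2 + 2/5*2/5 = 23/50
d_2 = (P=27/50, Q=23/50)
  d_3[P] = 27/50*1/2 + 23/50*3/5 = 273/500
  d_3[Q] = 27/50*1/2 + 23/50*2/5 = 227/500
d_3 = (P=273/500, Q=227/500)
  d_4[P] = 273/500*1/2 + 227/500*3/5 = 2727/5000
  d_4[Q] = 273/500*1/2 + 227/500*2/5 = 2273/5000
d_4 = (P=2727/5000, Q=2273/5000)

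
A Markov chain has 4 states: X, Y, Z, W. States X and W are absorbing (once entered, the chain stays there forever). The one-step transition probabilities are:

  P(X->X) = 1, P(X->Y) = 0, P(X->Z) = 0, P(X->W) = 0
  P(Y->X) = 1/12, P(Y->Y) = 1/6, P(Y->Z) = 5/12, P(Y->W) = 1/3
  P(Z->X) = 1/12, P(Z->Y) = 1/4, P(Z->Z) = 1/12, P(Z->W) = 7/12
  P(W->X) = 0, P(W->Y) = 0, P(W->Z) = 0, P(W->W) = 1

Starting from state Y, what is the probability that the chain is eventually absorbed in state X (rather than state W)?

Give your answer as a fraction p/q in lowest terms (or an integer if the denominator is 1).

Let a_i = P(absorbed in X | start in state i).
Boundary conditions: a_X = 1, a_W = 0.
For each transient state i, a_i = sum_j P(i->j) * a_j:
  a_Y = 1/12*a_X + 1/6*a_Y + 5/12*a_Z + 1/3*a_W
  a_Z = 1/12*a_X + 1/4*a_Y + 1/12*a_Z + 7/12*a_W

Substituting a_X = 1 and a_W = 0, rearrange to (I - Q) a = r where r[i] = P(i -> X):
  [5/6, -5/12] . (a_Y, a_Z) = 1/12
  [-1/4, 11/12] . (a_Y, a_Z) = 1/12

Solving yields:
  a_Y = 16/95
  a_Z = 13/95

Starting state is Y, so the absorption probability is a_Y = 16/95.

Answer: 16/95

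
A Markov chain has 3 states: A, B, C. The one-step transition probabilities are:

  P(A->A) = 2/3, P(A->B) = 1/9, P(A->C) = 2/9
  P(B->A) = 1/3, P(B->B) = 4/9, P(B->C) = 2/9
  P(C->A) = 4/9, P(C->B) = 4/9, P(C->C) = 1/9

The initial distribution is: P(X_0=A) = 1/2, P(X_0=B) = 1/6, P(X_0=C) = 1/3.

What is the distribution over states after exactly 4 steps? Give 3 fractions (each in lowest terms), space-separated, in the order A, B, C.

Answer: 20995/39366 3499/13122 3937/19683

Derivation:
Propagating the distribution step by step (d_{t+1} = d_t * P):
d_0 = (A=1/2, B=1/6, C=1/3)
  d_1[A] = 1/2*2/3 + 1/6*1/3 + 1/3*4/9 = 29/54
  d_1[B] = 1/2*1/9 + 1/6*4/9 + 1/3*4/9 = 5/18
  d_1[C] = 1/2*2/9 + 1/6*2/9 + 1/3*1/9 = 5/27
d_1 = (A=29/54, B=5/18, C=5/27)
  d_2[A] = 29/54*2/3 + 5/18*1/3 + 5/27*4/9 = 259/486
  d_2[B] = 29/54*1/9 + 5/18*4/9 + 5/27*4/9 = 43/162
  d_2[C] = 29/54*2/9 + 5/18*2/9 + 5/27*1/9 = 49/243
d_2 = (A=259/486, B=43/162, C=49/243)
  d_3[A] = 259/486*2/3 + 43/162*1/3 + 49/243*4/9 = 2333/4374
  d_3[B] = 259/486*1/9 + 43/162*4/9 + 49/243*4/9 = 389/1458
  d_3[C] = 259/486*2/9 + 43/162*2/9 + 49/243*1/9 = 437/2187
d_3 = (A=2333/4374, B=389/1458, C=437/2187)
  d_4[A] = 2333/4374*2/3 + 389/1458*1/3 + 437/2187*4/9 = 20995/39366
  d_4[B] = 2333/4374*1/9 + 389/1458*4/9 + 437/2187*4/9 = 3499/13122
  d_4[C] = 2333/4374*2/9 + 389/1458*2/9 + 437/2187*1/9 = 3937/19683
d_4 = (A=20995/39366, B=3499/13122, C=3937/19683)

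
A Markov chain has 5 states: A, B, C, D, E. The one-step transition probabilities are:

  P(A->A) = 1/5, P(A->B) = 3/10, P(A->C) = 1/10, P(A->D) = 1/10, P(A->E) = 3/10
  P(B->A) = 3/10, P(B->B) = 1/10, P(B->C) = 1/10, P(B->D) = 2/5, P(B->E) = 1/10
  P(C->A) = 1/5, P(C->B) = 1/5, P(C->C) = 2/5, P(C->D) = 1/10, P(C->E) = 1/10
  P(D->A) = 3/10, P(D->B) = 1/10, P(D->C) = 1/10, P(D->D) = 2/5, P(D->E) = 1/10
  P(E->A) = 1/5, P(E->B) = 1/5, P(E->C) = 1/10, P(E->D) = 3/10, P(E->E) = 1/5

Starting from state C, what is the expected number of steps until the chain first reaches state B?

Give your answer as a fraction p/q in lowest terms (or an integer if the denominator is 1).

Let h_i = expected steps to first reach B from state i.
Boundary: h_B = 0.
First-step equations for the other states:
  h_A = 1 + 1/5*h_A + 3/10*h_B + 1/10*h_C + 1/10*h_D + 3/10*h_E
  h_C = 1 + 1/5*h_A + 1/5*h_B + 2/5*h_C + 1/10*h_D + 1/10*h_E
  h_D = 1 + 3/10*h_A + 1/10*h_B + 1/10*h_C + 2/5*h_D + 1/10*h_E
  h_E = 1 + 1/5*h_A + 1/5*h_B + 1/10*h_C + 3/10*h_D + 1/5*h_E

Substituting h_B = 0 and rearranging gives the linear system (I - Q) h = 1:
  [4/5, -1/10, -1/10, -3/10] . (h_A, h_C, h_D, h_E) = 1
  [-1/5, 3/5, -1/10, -1/10] . (h_A, h_C, h_D, h_E) = 1
  [-3/10, -1/10, 3/5, -1/10] . (h_A, h_C, h_D, h_E) = 1
  [-1/5, -1/10, -3/10, 4/5] . (h_A, h_C, h_D, h_E) = 1

Solving yields:
  h_A = 5670/1271
  h_C = 6260/1271
  h_D = 7070/1271
  h_E = 6440/1271

Starting state is C, so the expected hitting time is h_C = 6260/1271.

Answer: 6260/1271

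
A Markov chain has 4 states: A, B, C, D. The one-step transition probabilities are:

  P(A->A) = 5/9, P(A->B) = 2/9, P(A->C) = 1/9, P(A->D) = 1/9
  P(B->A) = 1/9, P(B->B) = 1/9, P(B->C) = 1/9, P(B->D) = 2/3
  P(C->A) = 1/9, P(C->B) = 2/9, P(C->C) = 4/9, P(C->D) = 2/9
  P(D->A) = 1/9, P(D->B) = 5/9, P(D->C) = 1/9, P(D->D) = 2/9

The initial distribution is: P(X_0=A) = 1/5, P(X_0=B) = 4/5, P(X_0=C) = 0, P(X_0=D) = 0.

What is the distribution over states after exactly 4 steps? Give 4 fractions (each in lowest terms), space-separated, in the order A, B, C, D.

Answer: 1/5 3473/10935 40/243 695/2187

Derivation:
Propagating the distribution step by step (d_{t+1} = d_t * P):
d_0 = (A=1/5, B=4/5, C=0, D=0)
  d_1[A] = 1/5*5/9 + 4/5*1/9 + 0*1/9 + 0*1/9 = 1/5
  d_1[B] = 1/5*2/9 + 4/5*1/9 + 0*2/9 + 0*5/9 = 2/15
  d_1[C] = 1/5*1/9 + 4/5*1/9 + 0*4/9 + 0*1/9 = 1/9
  d_1[D] = 1/5*1/9 + 4/5*2/3 + 0*2/9 + 0*2/9 = 5/9
d_1 = (A=1/5, B=2/15, C=1/9, D=5/9)
  d_2[A] = 1/5*5/9 + 2/15*1/9 + 1/9*1/9 + 5/9*1/9 = 1/5
  d_2[B] = 1/5*2/9 + 2/15*1/9 + 1/9*2/9 + 5/9*5/9 = 53/135
  d_2[C] = 1/5*1/9 + 2/15*1/9 + 1/9*4/9 + 5/9*1/9 = 4/27
  d_2[D] = 1/5*1/9 + 2/15*2/3 + 1/9*2/9 + 5/9*2/9 = 7/27
d_2 = (A=1/5, B=53/135, C=4/27, D=7/27)
  d_3[A] = 1/5*5/9 + 53/135*1/9 + 4/27*1/9 + 7/27*1/9 = 1/5
  d_3[B] = 1/5*2/9 + 53/135*1/9 + 4/27*2/9 + 7/27*5/9 = 322/1215
  d_3[C] = 1/5*1/9 + 53/135*1/9 + 4/27*4/9 + 7/27*1/9 = 13/81
  d_3[D] = 1/5*1/9 + 53/135*2/3 + 4/27*2/9 + 7/27*2/9 = 91/243
d_3 = (A=1/5, B=322/1215, C=13/81, D=91/243)
  d_4[A] = 1/5*5/9 + 322/1215*1/9 + 13/81*1/9 + 91/243*1/9 = 1/5
  d_4[B] = 1/5*2/9 + 322/1215*1/9 + 13/81*2/9 + 91/243*5/9 = 3473/10935
  d_4[C] = 1/5*1/9 + 322/1215*1/9 + 13/81*4/9 + 91/243*1/9 = 40/243
  d_4[D] = 1/5*1/9 + 322/1215*2/3 + 13/81*2/9 + 91/243*2/9 = 695/2187
d_4 = (A=1/5, B=3473/10935, C=40/243, D=695/2187)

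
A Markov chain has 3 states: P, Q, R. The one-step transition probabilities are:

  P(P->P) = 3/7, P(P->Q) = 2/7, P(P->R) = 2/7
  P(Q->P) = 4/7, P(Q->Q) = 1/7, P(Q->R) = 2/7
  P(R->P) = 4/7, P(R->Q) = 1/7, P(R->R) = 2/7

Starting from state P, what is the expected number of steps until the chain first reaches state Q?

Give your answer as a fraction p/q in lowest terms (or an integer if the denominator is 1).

Answer: 49/12

Derivation:
Let h_i = expected steps to first reach Q from state i.
Boundary: h_Q = 0.
First-step equations for the other states:
  h_P = 1 + 3/7*h_P + 2/7*h_Q + 2/7*h_R
  h_R = 1 + 4/7*h_P + 1/7*h_Q + 2/7*h_R

Substituting h_Q = 0 and rearranging gives the linear system (I - Q) h = 1:
  [4/7, -2/7] . (h_P, h_R) = 1
  [-4/7, 5/7] . (h_P, h_R) = 1

Solving yields:
  h_P = 49/12
  h_R = 14/3

Starting state is P, so the expected hitting time is h_P = 49/12.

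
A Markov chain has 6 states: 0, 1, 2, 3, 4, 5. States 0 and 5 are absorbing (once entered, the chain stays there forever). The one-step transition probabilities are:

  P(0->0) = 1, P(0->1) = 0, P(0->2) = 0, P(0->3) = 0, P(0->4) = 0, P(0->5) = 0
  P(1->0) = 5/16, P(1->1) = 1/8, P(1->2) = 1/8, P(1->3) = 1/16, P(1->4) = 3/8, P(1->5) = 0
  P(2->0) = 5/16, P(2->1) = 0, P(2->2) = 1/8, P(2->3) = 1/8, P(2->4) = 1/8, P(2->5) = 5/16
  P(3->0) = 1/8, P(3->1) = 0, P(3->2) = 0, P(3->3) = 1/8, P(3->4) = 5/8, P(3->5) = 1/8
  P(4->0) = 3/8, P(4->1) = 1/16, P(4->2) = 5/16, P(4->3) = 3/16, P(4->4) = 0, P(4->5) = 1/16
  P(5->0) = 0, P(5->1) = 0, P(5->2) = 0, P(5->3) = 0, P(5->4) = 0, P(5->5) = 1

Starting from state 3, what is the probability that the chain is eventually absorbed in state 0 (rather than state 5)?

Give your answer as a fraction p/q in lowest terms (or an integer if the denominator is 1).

Let a_i = P(absorbed in 0 | start in state i).
Boundary conditions: a_0 = 1, a_5 = 0.
For each transient state i, a_i = sum_j P(i->j) * a_j:
  a_1 = 5/16*a_0 + 1/8*a_1 + 1/8*a_2 + 1/16*a_3 + 3/8*a_4 + 0*a_5
  a_2 = 5/16*a_0 + 0*a_1 + 1/8*a_2 + 1/8*a_3 + 1/8*a_4 + 5/16*a_5
  a_3 = 1/8*a_0 + 0*a_1 + 0*a_2 + 1/8*a_3 + 5/8*a_4 + 1/8*a_5
  a_4 = 3/8*a_0 + 1/16*a_1 + 5/16*a_2 + 3/16*a_3 + 0*a_4 + 1/16*a_5

Substituting a_0 = 1 and a_5 = 0, rearrange to (I - Q) a = r where r[i] = P(i -> 0):
  [7/8, -1/8, -1/16, -3/8] . (a_1, a_2, a_3, a_4) = 5/16
  [0, 7/8, -1/8, -1/8] . (a_1, a_2, a_3, a_4) = 5/16
  [0, 0, 7/8, -5/8] . (a_1, a_2, a_3, a_4) = 1/8
  [-1/16, -5/16, -3/16, 1] . (a_1, a_2, a_3, a_4) = 3/8

Solving yields:
  a_1 = 4391/5542
  a_2 = 3071/5542
  a_3 = 1823/2771
  a_4 = 1998/2771

Starting state is 3, so the absorption probability is a_3 = 1823/2771.

Answer: 1823/2771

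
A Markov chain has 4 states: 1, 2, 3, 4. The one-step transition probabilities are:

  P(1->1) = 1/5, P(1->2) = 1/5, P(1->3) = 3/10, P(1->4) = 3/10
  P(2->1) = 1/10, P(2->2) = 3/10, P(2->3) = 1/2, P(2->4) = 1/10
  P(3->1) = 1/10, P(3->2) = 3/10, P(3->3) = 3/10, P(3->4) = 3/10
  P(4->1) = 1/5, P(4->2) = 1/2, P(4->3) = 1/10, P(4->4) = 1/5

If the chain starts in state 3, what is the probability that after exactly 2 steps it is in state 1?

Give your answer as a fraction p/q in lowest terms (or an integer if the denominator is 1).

Computing P^2 by repeated multiplication:
P^1 =
  1: [1/5, 1/5, 3/10, 3/10]
  2: [1/10, 3/10, 1/2, 1/10]
  3: [1/10, 3/10, 3/10, 3/10]
  4: [1/5, 1/2, 1/10, 1/5]
P^2 =
  1: [3/20, 17/50, 7/25, 23/100]
  2: [3/25, 31/100, 17/50, 23/100]
  3: [7/50, 7/20, 3/10, 21/100]
  4: [7/50, 8/25, 9/25, 9/50]

(P^2)[3 -> 1] = 7/50

Answer: 7/50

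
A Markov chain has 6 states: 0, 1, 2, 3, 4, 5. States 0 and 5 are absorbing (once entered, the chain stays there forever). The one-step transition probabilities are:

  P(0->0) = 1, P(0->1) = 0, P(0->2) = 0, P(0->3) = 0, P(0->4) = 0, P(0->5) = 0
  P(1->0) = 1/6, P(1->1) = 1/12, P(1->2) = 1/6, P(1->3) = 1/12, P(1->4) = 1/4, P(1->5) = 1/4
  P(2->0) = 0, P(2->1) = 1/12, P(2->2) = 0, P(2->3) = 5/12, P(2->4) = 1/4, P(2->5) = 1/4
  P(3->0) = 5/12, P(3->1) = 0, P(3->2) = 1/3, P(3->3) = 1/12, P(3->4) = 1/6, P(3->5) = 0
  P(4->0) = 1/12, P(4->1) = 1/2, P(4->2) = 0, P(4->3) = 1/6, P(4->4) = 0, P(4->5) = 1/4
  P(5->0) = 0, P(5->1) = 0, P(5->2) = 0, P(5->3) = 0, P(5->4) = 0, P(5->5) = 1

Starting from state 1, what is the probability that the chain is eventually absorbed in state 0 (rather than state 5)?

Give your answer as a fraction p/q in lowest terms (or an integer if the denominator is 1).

Let a_i = P(absorbed in 0 | start in state i).
Boundary conditions: a_0 = 1, a_5 = 0.
For each transient state i, a_i = sum_j P(i->j) * a_j:
  a_1 = 1/6*a_0 + 1/12*a_1 + 1/6*a_2 + 1/12*a_3 + 1/4*a_4 + 1/4*a_5
  a_2 = 0*a_0 + 1/12*a_1 + 0*a_2 + 5/12*a_3 + 1/4*a_4 + 1/4*a_5
  a_3 = 5/12*a_0 + 0*a_1 + 1/3*a_2 + 1/12*a_3 + 1/6*a_4 + 0*a_5
  a_4 = 1/12*a_0 + 1/2*a_1 + 0*a_2 + 1/6*a_3 + 0*a_4 + 1/4*a_5

Substituting a_0 = 1 and a_5 = 0, rearrange to (I - Q) a = r where r[i] = P(i -> 0):
  [11/12, -1/6, -1/12, -1/4] . (a_1, a_2, a_3, a_4) = 1/6
  [-1/12, 1, -5/12, -1/4] . (a_1, a_2, a_3, a_4) = 0
  [0, -1/3, 11/12, -1/6] . (a_1, a_2, a_3, a_4) = 5/12
  [-1/2, 0, -1/6, 1] . (a_1, a_2, a_3, a_4) = 1/12

Solving yields:
  a_1 = 2371/5458
  a_2 = 1160/2729
  a_3 = 1868/2729
  a_4 = 2263/5458

Starting state is 1, so the absorption probability is a_1 = 2371/5458.

Answer: 2371/5458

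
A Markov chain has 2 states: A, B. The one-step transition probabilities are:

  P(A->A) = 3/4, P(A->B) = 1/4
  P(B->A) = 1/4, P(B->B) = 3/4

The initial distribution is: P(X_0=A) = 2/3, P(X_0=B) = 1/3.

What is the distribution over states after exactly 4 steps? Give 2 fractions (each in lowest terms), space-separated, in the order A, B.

Answer: 49/96 47/96

Derivation:
Propagating the distribution step by step (d_{t+1} = d_t * P):
d_0 = (A=2/3, B=1/3)
  d_1[A] = 2/3*3/4 + 1/3*1/4 = 7/12
  d_1[B] = 2/3*1/4 + 1/3*3/4 = 5/12
d_1 = (A=7/12, B=5/12)
  d_2[A] = 7/12*3/4 + 5/12*1/4 = 13/24
  d_2[B] = 7/12*1/4 + 5/12*3/4 = 11/24
d_2 = (A=13/24, B=11/24)
  d_3[A] = 13/24*3/4 + 11/24*1/4 = 25/48
  d_3[B] = 13/24*1/4 + 11/24*3/4 = 23/48
d_3 = (A=25/48, B=23/48)
  d_4[A] = 25/48*3/4 + 23/48*1/4 = 49/96
  d_4[B] = 25/48*1/4 + 23/48*3/4 = 47/96
d_4 = (A=49/96, B=47/96)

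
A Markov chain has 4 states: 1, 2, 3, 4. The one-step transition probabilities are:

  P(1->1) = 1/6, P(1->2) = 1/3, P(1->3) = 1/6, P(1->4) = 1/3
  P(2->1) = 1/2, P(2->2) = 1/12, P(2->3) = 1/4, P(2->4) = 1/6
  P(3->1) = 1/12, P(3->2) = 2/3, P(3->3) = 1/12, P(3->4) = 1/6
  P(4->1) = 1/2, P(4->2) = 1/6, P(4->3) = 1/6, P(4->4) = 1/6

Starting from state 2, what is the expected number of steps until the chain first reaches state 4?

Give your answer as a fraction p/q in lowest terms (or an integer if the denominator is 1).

Let h_i = expected steps to first reach 4 from state i.
Boundary: h_4 = 0.
First-step equations for the other states:
  h_1 = 1 + 1/6*h_1 + 1/3*h_2 + 1/6*h_3 + 1/3*h_4
  h_2 = 1 + 1/2*h_1 + 1/12*h_2 + 1/4*h_3 + 1/6*h_4
  h_3 = 1 + 1/12*h_1 + 2/3*h_2 + 1/12*h_3 + 1/6*h_4

Substituting h_4 = 0 and rearranging gives the linear system (I - Q) h = 1:
  [5/6, -1/3, -1/6] . (h_1, h_2, h_3) = 1
  [-1/2, 11/12, -1/4] . (h_1, h_2, h_3) = 1
  [-1/12, -2/3, 11/12] . (h_1, h_2, h_3) = 1

Solving yields:
  h_1 = 191/48
  h_2 = 73/16
  h_3 = 229/48

Starting state is 2, so the expected hitting time is h_2 = 73/16.

Answer: 73/16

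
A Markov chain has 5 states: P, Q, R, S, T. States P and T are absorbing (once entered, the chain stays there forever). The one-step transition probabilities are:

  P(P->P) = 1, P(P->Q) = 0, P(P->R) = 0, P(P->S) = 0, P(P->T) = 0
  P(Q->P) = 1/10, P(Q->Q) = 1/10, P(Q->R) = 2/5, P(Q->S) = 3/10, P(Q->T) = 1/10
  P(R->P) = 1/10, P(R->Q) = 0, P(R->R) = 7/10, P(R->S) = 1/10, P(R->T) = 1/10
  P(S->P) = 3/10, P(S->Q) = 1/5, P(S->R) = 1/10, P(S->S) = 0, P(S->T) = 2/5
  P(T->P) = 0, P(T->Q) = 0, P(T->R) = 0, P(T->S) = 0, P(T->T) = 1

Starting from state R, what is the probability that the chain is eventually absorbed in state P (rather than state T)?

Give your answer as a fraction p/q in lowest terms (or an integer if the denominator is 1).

Answer: 113/235

Derivation:
Let a_i = P(absorbed in P | start in state i).
Boundary conditions: a_P = 1, a_T = 0.
For each transient state i, a_i = sum_j P(i->j) * a_j:
  a_Q = 1/10*a_P + 1/10*a_Q + 2/5*a_R + 3/10*a_S + 1/10*a_T
  a_R = 1/10*a_P + 0*a_Q + 7/10*a_R + 1/10*a_S + 1/10*a_T
  a_S = 3/10*a_P + 1/5*a_Q + 1/10*a_R + 0*a_S + 2/5*a_T

Substituting a_P = 1 and a_T = 0, rearrange to (I - Q) a = r where r[i] = P(i -> P):
  [9/10, -2/5, -3/10] . (a_Q, a_R, a_S) = 1/10
  [0, 3/10, -1/10] . (a_Q, a_R, a_S) = 1/10
  [-1/5, -1/10, 1] . (a_Q, a_R, a_S) = 3/10

Solving yields:
  a_Q = 111/235
  a_R = 113/235
  a_S = 104/235

Starting state is R, so the absorption probability is a_R = 113/235.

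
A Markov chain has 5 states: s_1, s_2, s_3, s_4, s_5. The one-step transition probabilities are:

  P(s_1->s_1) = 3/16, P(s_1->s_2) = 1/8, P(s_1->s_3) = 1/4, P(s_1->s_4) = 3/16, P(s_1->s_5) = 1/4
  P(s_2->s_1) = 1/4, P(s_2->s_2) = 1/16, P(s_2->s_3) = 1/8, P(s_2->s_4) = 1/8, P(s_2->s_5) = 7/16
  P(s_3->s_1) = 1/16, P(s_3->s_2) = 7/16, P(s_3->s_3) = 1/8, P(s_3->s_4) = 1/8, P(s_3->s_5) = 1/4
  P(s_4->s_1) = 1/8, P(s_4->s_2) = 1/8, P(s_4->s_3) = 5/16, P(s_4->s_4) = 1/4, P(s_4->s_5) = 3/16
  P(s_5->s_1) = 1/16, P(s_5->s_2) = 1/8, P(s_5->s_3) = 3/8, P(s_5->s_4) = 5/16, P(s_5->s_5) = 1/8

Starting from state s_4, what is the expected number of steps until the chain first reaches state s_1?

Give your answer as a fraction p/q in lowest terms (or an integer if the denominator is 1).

Let h_i = expected steps to first reach s_1 from state i.
Boundary: h_s_1 = 0.
First-step equations for the other states:
  h_s_2 = 1 + 1/4*h_s_1 + 1/16*h_s_2 + 1/8*h_s_3 + 1/8*h_s_4 + 7/16*h_s_5
  h_s_3 = 1 + 1/16*h_s_1 + 7/16*h_s_2 + 1/8*h_s_3 + 1/8*h_s_4 + 1/4*h_s_5
  h_s_4 = 1 + 1/8*h_s_1 + 1/8*h_s_2 + 5/16*h_s_3 + 1/4*h_s_4 + 3/16*h_s_5
  h_s_5 = 1 + 1/16*h_s_1 + 1/8*h_s_2 + 3/8*h_s_3 + 5/16*h_s_4 + 1/8*h_s_5

Substituting h_s_1 = 0 and rearranging gives the linear system (I - Q) h = 1:
  [15/16, -1/8, -1/8, -7/16] . (h_s_2, h_s_3, h_s_4, h_s_5) = 1
  [-7/16, 7/8, -1/8, -1/4] . (h_s_2, h_s_3, h_s_4, h_s_5) = 1
  [-1/8, -5/16, 3/4, -3/16] . (h_s_2, h_s_3, h_s_4, h_s_5) = 1
  [-1/8, -3/8, -5/16, 7/8] . (h_s_2, h_s_3, h_s_4, h_s_5) = 1

Solving yields:
  h_s_2 = 27152/3613
  h_s_3 = 31280/3613
  h_s_4 = 30448/3613
  h_s_5 = 32288/3613

Starting state is s_4, so the expected hitting time is h_s_4 = 30448/3613.

Answer: 30448/3613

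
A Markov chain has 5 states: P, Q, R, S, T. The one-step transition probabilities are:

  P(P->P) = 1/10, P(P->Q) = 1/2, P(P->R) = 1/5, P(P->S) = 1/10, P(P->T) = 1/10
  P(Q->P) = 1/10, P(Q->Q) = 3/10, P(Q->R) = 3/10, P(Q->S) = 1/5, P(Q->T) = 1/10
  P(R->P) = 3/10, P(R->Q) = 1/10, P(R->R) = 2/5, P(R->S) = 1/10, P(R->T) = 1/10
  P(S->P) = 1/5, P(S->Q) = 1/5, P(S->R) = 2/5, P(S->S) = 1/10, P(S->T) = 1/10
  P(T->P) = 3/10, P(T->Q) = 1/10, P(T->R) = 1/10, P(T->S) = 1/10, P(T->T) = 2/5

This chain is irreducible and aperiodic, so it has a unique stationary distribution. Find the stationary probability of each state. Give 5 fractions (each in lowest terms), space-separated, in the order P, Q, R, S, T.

Answer: 103/516 31/129 353/1204 16/129 1/7

Derivation:
The stationary distribution satisfies pi = pi * P, i.e.:
  pi_P = 1/10*pi_P + 1/10*pi_Q + 3/10*pi_R + 1/5*pi_S + 3/10*pi_T
  pi_Q = 1/2*pi_P + 3/10*pi_Q + 1/10*pi_R + 1/5*pi_S + 1/10*pi_T
  pi_R = 1/5*pi_P + 3/10*pi_Q + 2/5*pi_R + 2/5*pi_S + 1/10*pi_T
  pi_S = 1/10*pi_P + 1/5*pi_Q + 1/10*pi_R + 1/10*pi_S + 1/10*pi_T
  pi_T = 1/10*pi_P + 1/10*pi_Q + 1/10*pi_R + 1/10*pi_S + 2/5*pi_T
with normalization: pi_P + pi_Q + pi_R + pi_S + pi_T = 1.

Using the first 4 balance equations plus normalization, the linear system A*pi = b is:
  [-9/10, 1/10, 3/10, 1/5, 3/10] . pi = 0
  [1/2, -7/10, 1/10, 1/5, 1/10] . pi = 0
  [1/5, 3/10, -3/5, 2/5, 1/10] . pi = 0
  [1/10, 1/5, 1/10, -9/10, 1/10] . pi = 0
  [1, 1, 1, 1, 1] . pi = 1

Solving yields:
  pi_P = 103/516
  pi_Q = 31/129
  pi_R = 353/1204
  pi_S = 16/129
  pi_T = 1/7

Verification (pi * P):
  103/516*1/10 + 31/129*1/10 + 353/1204*3/10 + 16/129*1/5 + 1/7*3/10 = 103/516 = pi_P  (ok)
  103/516*1/2 + 31/129*3/10 + 353/1204*1/10 + 16/129*1/5 + 1/7*1/10 = 31/129 = pi_Q  (ok)
  103/516*1/5 + 31/129*3/10 + 353/1204*2/5 + 16/129*2/5 + 1/7*1/10 = 353/1204 = pi_R  (ok)
  103/516*1/10 + 31/129*1/5 + 353/1204*1/10 + 16/129*1/10 + 1/7*1/10 = 16/129 = pi_S  (ok)
  103/516*1/10 + 31/129*1/10 + 353/1204*1/10 + 16/129*1/10 + 1/7*2/5 = 1/7 = pi_T  (ok)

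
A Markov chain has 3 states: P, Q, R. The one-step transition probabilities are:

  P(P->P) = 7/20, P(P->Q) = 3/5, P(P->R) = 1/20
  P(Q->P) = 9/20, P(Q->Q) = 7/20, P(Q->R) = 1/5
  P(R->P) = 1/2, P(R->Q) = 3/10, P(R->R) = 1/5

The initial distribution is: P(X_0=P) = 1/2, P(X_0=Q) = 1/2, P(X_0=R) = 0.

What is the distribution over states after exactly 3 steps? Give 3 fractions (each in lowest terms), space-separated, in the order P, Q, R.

Propagating the distribution step by step (d_{t+1} = d_t * P):
d_0 = (P=1/2, Q=1/2, R=0)
  d_1[P] = 1/2*7/20 + 1/2*9/20 + 0*1/2 = 2/5
  d_1[Q] = 1/2*3/5 + 1/2*7/20 + 0*3/10 = 19/40
  d_1[R] = 1/2*1/20 + 1/2*1/5 + 0*1/5 = 1/8
d_1 = (P=2/5, Q=19/40, R=1/8)
  d_2[P] = 2/5*7/20 + 19/40*9/20 + 1/8*1/2 = 333/800
  d_2[Q] = 2/5*3/5 + 19/40*7/20 + 1/8*3/10 = 71/160
  d_2[R] = 2/5*1/20 + 19/40*1/5 + 1/8*1/5 = 7/50
d_2 = (P=333/800, Q=71/160, R=7/50)
  d_3[P] = 333/800*7/20 + 71/160*9/20 + 7/50*1/2 = 3323/8000
  d_3[Q] = 333/800*3/5 + 71/160*7/20 + 7/50*3/10 = 7153/16000
  d_3[R] = 333/800*1/20 + 71/160*1/5 + 7/50*1/5 = 2201/16000
d_3 = (P=3323/8000, Q=7153/16000, R=2201/16000)

Answer: 3323/8000 7153/16000 2201/16000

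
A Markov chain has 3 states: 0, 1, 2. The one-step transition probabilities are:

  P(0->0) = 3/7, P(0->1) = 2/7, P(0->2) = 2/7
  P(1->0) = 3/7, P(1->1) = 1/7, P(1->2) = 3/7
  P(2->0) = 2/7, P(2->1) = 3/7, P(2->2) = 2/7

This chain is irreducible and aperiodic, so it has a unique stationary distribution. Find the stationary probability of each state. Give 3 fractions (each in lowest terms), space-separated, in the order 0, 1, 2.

The stationary distribution satisfies pi = pi * P, i.e.:
  pi_0 = 3/7*pi_0 + 3/7*pi_1 + 2/7*pi_2
  pi_1 = 2/7*pi_0 + 1/7*pi_1 + 3/7*pi_2
  pi_2 = 2/7*pi_0 + 3/7*pi_1 + 2/7*pi_2
with normalization: pi_0 + pi_1 + pi_2 = 1.

Using the first 2 balance equations plus normalization, the linear system A*pi = b is:
  [-4/7, 3/7, 2/7] . pi = 0
  [2/7, -6/7, 3/7] . pi = 0
  [1, 1, 1] . pi = 1

Solving yields:
  pi_0 = 21/55
  pi_1 = 16/55
  pi_2 = 18/55

Verification (pi * P):
  21/55*3/7 + 16/55*3/7 + 18/55*2/7 = 21/55 = pi_0  (ok)
  21/55*2/7 + 16/55*1/7 + 18/55*3/7 = 16/55 = pi_1  (ok)
  21/55*2/7 + 16/55*3/7 + 18/55*2/7 = 18/55 = pi_2  (ok)

Answer: 21/55 16/55 18/55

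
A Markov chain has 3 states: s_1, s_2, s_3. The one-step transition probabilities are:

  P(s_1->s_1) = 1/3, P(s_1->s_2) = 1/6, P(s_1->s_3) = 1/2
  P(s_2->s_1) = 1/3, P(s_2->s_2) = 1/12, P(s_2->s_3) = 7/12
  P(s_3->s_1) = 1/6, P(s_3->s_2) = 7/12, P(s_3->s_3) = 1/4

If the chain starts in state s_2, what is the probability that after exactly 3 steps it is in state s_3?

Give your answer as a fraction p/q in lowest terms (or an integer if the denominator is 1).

Answer: 383/864

Derivation:
Computing P^3 by repeated multiplication:
P^1 =
  s_1: [1/3, 1/6, 1/2]
  s_2: [1/3, 1/12, 7/12]
  s_3: [1/6, 7/12, 1/4]
P^2 =
  s_1: [1/4, 13/36, 7/18]
  s_2: [17/72, 29/72, 13/36]
  s_3: [7/24, 2/9, 35/72]
P^3 =
  s_1: [29/108, 43/144, 187/432]
  s_2: [59/216, 245/864, 383/864]
  s_3: [109/432, 101/288, 343/864]

(P^3)[s_2 -> s_3] = 383/864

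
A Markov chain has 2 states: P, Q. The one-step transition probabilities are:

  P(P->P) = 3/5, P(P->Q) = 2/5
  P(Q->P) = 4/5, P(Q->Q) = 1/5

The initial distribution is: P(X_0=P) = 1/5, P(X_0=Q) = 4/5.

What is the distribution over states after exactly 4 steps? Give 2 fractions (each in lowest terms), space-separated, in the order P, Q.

Answer: 2081/3125 1044/3125

Derivation:
Propagating the distribution step by step (d_{t+1} = d_t * P):
d_0 = (P=1/5, Q=4/5)
  d_1[P] = 1/5*3/5 + 4/5*4/5 = 19/25
  d_1[Q] = 1/5*2/5 + 4/5*1/5 = 6/25
d_1 = (P=19/25, Q=6/25)
  d_2[P] = 19/25*3/5 + 6/25*4/5 = 81/125
  d_2[Q] = 19/25*2/5 + 6/25*1/5 = 44/125
d_2 = (P=81/125, Q=44/125)
  d_3[P] = 81/125*3/5 + 44/125*4/5 = 419/625
  d_3[Q] = 81/125*2/5 + 44/125*1/5 = 206/625
d_3 = (P=419/625, Q=206/625)
  d_4[P] = 419/625*3/5 + 206/625*4/5 = 2081/3125
  d_4[Q] = 419/625*2/5 + 206/625*1/5 = 1044/3125
d_4 = (P=2081/3125, Q=1044/3125)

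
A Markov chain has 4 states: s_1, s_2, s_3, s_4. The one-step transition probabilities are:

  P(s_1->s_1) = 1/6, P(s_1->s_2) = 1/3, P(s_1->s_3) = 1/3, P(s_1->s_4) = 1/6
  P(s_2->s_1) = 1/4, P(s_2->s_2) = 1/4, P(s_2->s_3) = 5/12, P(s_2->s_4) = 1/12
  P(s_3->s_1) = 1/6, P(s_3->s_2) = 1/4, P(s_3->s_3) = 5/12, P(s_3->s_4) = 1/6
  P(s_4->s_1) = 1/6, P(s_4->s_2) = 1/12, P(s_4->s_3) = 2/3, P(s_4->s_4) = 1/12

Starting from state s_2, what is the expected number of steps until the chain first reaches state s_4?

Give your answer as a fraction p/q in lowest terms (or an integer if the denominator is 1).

Answer: 15/2

Derivation:
Let h_i = expected steps to first reach s_4 from state i.
Boundary: h_s_4 = 0.
First-step equations for the other states:
  h_s_1 = 1 + 1/6*h_s_1 + 1/3*h_s_2 + 1/3*h_s_3 + 1/6*h_s_4
  h_s_2 = 1 + 1/4*h_s_1 + 1/4*h_s_2 + 5/12*h_s_3 + 1/12*h_s_4
  h_s_3 = 1 + 1/6*h_s_1 + 1/4*h_s_2 + 5/12*h_s_3 + 1/6*h_s_4

Substituting h_s_4 = 0 and rearranging gives the linear system (I - Q) h = 1:
  [5/6, -1/3, -1/3] . (h_s_1, h_s_2, h_s_3) = 1
  [-1/4, 3/4, -5/12] . (h_s_1, h_s_2, h_s_3) = 1
  [-1/6, -1/4, 7/12] . (h_s_1, h_s_2, h_s_3) = 1

Solving yields:
  h_s_1 = 216/31
  h_s_2 = 15/2
  h_s_3 = 429/62

Starting state is s_2, so the expected hitting time is h_s_2 = 15/2.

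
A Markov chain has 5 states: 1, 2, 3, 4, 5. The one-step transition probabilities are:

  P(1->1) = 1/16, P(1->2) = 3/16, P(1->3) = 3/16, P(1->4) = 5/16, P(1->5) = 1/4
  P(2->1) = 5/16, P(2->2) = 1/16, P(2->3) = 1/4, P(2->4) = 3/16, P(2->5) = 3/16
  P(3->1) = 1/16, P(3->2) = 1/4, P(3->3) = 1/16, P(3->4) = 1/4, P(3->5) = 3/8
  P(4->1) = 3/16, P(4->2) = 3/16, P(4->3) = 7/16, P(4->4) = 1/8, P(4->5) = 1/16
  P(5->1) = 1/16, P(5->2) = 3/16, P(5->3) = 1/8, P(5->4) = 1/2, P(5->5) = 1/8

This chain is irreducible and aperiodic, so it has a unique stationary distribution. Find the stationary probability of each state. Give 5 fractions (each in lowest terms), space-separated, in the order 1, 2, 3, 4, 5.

Answer: 16135/115118 20621/115118 12912/57559 30279/115118 22259/115118

Derivation:
The stationary distribution satisfies pi = pi * P, i.e.:
  pi_1 = 1/16*pi_1 + 5/16*pi_2 + 1/16*pi_3 + 3/16*pi_4 + 1/16*pi_5
  pi_2 = 3/16*pi_1 + 1/16*pi_2 + 1/4*pi_3 + 3/16*pi_4 + 3/16*pi_5
  pi_3 = 3/16*pi_1 + 1/4*pi_2 + 1/16*pi_3 + 7/16*pi_4 + 1/8*pi_5
  pi_4 = 5/16*pi_1 + 3/16*pi_2 + 1/4*pi_3 + 1/8*pi_4 + 1/2*pi_5
  pi_5 = 1/4*pi_1 + 3/16*pi_2 + 3/8*pi_3 + 1/16*pi_4 + 1/8*pi_5
with normalization: pi_1 + pi_2 + pi_3 + pi_4 + pi_5 = 1.

Using the first 4 balance equations plus normalization, the linear system A*pi = b is:
  [-15/16, 5/16, 1/16, 3/16, 1/16] . pi = 0
  [3/16, -15/16, 1/4, 3/16, 3/16] . pi = 0
  [3/16, 1/4, -15/16, 7/16, 1/8] . pi = 0
  [5/16, 3/16, 1/4, -7/8, 1/2] . pi = 0
  [1, 1, 1, 1, 1] . pi = 1

Solving yields:
  pi_1 = 16135/115118
  pi_2 = 20621/115118
  pi_3 = 12912/57559
  pi_4 = 30279/115118
  pi_5 = 22259/115118

Verification (pi * P):
  16135/115118*1/16 + 20621/115118*5/16 + 12912/57559*1/16 + 30279/115118*3/16 + 22259/115118*1/16 = 16135/115118 = pi_1  (ok)
  16135/115118*3/16 + 20621/115118*1/16 + 12912/57559*1/4 + 30279/115118*3/16 + 22259/115118*3/16 = 20621/115118 = pi_2  (ok)
  16135/115118*3/16 + 20621/115118*1/4 + 12912/57559*1/16 + 30279/115118*7/16 + 22259/115118*1/8 = 12912/57559 = pi_3  (ok)
  16135/115118*5/16 + 20621/115118*3/16 + 12912/57559*1/4 + 30279/115118*1/8 + 22259/115118*1/2 = 30279/115118 = pi_4  (ok)
  16135/115118*1/4 + 20621/115118*3/16 + 12912/57559*3/8 + 30279/115118*1/16 + 22259/115118*1/8 = 22259/115118 = pi_5  (ok)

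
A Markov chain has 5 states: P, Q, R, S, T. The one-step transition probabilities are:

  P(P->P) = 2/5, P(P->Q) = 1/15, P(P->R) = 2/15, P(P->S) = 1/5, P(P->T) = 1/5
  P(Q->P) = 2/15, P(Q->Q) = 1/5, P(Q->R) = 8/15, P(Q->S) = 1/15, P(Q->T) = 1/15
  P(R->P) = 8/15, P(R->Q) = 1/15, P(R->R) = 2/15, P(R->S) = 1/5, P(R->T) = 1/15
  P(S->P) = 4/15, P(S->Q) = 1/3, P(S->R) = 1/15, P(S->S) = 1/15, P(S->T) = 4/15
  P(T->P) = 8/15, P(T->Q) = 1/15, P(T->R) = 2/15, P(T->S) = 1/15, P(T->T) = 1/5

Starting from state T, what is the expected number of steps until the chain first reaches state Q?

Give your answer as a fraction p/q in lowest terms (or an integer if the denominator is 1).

Answer: 19895/2077

Derivation:
Let h_i = expected steps to first reach Q from state i.
Boundary: h_Q = 0.
First-step equations for the other states:
  h_P = 1 + 2/5*h_P + 1/15*h_Q + 2/15*h_R + 1/5*h_S + 1/5*h_T
  h_R = 1 + 8/15*h_P + 1/15*h_Q + 2/15*h_R + 1/5*h_S + 1/15*h_T
  h_S = 1 + 4/15*h_P + 1/3*h_Q + 1/15*h_R + 1/15*h_S + 4/15*h_T
  h_T = 1 + 8/15*h_P + 1/15*h_Q + 2/15*h_R + 1/15*h_S + 1/5*h_T

Substituting h_Q = 0 and rearranging gives the linear system (I - Q) h = 1:
  [3/5, -2/15, -1/5, -1/5] . (h_P, h_R, h_S, h_T) = 1
  [-8/15, 13/15, -1/5, -1/15] . (h_P, h_R, h_S, h_T) = 1
  [-4/15, -1/15, 14/15, -4/15] . (h_P, h_R, h_S, h_T) = 1
  [-8/15, -2/15, -1/15, 4/5] . (h_P, h_R, h_S, h_T) = 1

Solving yields:
  h_P = 19295/2077
  h_R = 19215/2077
  h_S = 14795/2077
  h_T = 19895/2077

Starting state is T, so the expected hitting time is h_T = 19895/2077.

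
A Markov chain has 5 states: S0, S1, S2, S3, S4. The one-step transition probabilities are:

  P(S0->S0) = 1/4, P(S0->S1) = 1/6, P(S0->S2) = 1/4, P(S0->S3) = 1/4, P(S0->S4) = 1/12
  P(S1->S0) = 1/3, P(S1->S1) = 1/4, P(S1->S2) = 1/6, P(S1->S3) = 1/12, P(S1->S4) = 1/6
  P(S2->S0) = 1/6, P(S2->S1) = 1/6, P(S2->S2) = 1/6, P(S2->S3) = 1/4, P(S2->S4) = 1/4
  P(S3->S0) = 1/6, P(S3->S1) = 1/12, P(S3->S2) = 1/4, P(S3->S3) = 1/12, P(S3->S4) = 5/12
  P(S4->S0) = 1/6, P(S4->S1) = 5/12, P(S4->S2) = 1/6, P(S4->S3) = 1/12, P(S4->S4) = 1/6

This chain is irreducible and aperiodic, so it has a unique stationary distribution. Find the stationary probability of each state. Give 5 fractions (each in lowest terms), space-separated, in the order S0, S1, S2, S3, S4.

Answer: 2559/11506 467/2092 1139/5753 1765/11506 4671/23012

Derivation:
The stationary distribution satisfies pi = pi * P, i.e.:
  pi_S0 = 1/4*pi_S0 + 1/3*pi_S1 + 1/6*pi_S2 + 1/6*pi_S3 + 1/6*pi_S4
  pi_S1 = 1/6*pi_S0 + 1/4*pi_S1 + 1/6*pi_S2 + 1/12*pi_S3 + 5/12*pi_S4
  pi_S2 = 1/4*pi_S0 + 1/6*pi_S1 + 1/6*pi_S2 + 1/4*pi_S3 + 1/6*pi_S4
  pi_S3 = 1/4*pi_S0 + 1/12*pi_S1 + 1/4*pi_S2 + 1/12*pi_S3 + 1/12*pi_S4
  pi_S4 = 1/12*pi_S0 + 1/6*pi_S1 + 1/4*pi_S2 + 5/12*pi_S3 + 1/6*pi_S4
with normalization: pi_S0 + pi_S1 + pi_S2 + pi_S3 + pi_S4 = 1.

Using the first 4 balance equations plus normalization, the linear system A*pi = b is:
  [-3/4, 1/3, 1/6, 1/6, 1/6] . pi = 0
  [1/6, -3/4, 1/6, 1/12, 5/12] . pi = 0
  [1/4, 1/6, -5/6, 1/4, 1/6] . pi = 0
  [1/4, 1/12, 1/4, -11/12, 1/12] . pi = 0
  [1, 1, 1, 1, 1] . pi = 1

Solving yields:
  pi_S0 = 2559/11506
  pi_S1 = 467/2092
  pi_S2 = 1139/5753
  pi_S3 = 1765/11506
  pi_S4 = 4671/23012

Verification (pi * P):
  2559/11506*1/4 + 467/2092*1/3 + 1139/5753*1/6 + 1765/11506*1/6 + 4671/23012*1/6 = 2559/11506 = pi_S0  (ok)
  2559/11506*1/6 + 467/2092*1/4 + 1139/5753*1/6 + 1765/11506*1/12 + 4671/23012*5/12 = 467/2092 = pi_S1  (ok)
  2559/11506*1/4 + 467/2092*1/6 + 1139/5753*1/6 + 1765/11506*1/4 + 4671/23012*1/6 = 1139/5753 = pi_S2  (ok)
  2559/11506*1/4 + 467/2092*1/12 + 1139/5753*1/4 + 1765/11506*1/12 + 4671/23012*1/12 = 1765/11506 = pi_S3  (ok)
  2559/11506*1/12 + 467/2092*1/6 + 1139/5753*1/4 + 1765/11506*5/12 + 4671/23012*1/6 = 4671/23012 = pi_S4  (ok)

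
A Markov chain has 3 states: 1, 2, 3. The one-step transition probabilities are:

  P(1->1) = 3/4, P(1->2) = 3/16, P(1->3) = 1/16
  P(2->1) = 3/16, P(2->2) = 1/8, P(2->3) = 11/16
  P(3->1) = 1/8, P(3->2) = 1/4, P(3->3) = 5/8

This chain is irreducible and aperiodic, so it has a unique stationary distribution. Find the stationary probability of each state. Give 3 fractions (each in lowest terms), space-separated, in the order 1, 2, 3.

Answer: 40/109 22/109 47/109

Derivation:
The stationary distribution satisfies pi = pi * P, i.e.:
  pi_1 = 3/4*pi_1 + 3/16*pi_2 + 1/8*pi_3
  pi_2 = 3/16*pi_1 + 1/8*pi_2 + 1/4*pi_3
  pi_3 = 1/16*pi_1 + 11/16*pi_2 + 5/8*pi_3
with normalization: pi_1 + pi_2 + pi_3 = 1.

Using the first 2 balance equations plus normalization, the linear system A*pi = b is:
  [-1/4, 3/16, 1/8] . pi = 0
  [3/16, -7/8, 1/4] . pi = 0
  [1, 1, 1] . pi = 1

Solving yields:
  pi_1 = 40/109
  pi_2 = 22/109
  pi_3 = 47/109

Verification (pi * P):
  40/109*3/4 + 22/109*3/16 + 47/109*1/8 = 40/109 = pi_1  (ok)
  40/109*3/16 + 22/109*1/8 + 47/109*1/4 = 22/109 = pi_2  (ok)
  40/109*1/16 + 22/109*11/16 + 47/109*5/8 = 47/109 = pi_3  (ok)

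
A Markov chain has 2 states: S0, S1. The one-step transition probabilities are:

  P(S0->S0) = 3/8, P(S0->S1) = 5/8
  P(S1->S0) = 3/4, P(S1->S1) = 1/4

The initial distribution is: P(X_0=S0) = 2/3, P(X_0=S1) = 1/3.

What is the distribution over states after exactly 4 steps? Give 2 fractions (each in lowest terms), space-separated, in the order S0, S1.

Answer: 561/1024 463/1024

Derivation:
Propagating the distribution step by step (d_{t+1} = d_t * P):
d_0 = (S0=2/3, S1=1/3)
  d_1[S0] = 2/3*3/8 + 1/3*3/4 = 1/2
  d_1[S1] = 2/3*5/8 + 1/3*1/4 = 1/2
d_1 = (S0=1/2, S1=1/2)
  d_2[S0] = 1/2*3/8 + 1/2*3/4 = 9/16
  d_2[S1] = 1/2*5/8 + 1/2*1/4 = 7/16
d_2 = (S0=9/16, S1=7/16)
  d_3[S0] = 9/16*3/8 + 7/16*3/4 = 69/128
  d_3[S1] = 9/16*5/8 + 7/16*1/4 = 59/128
d_3 = (S0=69/128, S1=59/128)
  d_4[S0] = 69/128*3/8 + 59/128*3/4 = 561/1024
  d_4[S1] = 69/128*5/8 + 59/128*1/4 = 463/1024
d_4 = (S0=561/1024, S1=463/1024)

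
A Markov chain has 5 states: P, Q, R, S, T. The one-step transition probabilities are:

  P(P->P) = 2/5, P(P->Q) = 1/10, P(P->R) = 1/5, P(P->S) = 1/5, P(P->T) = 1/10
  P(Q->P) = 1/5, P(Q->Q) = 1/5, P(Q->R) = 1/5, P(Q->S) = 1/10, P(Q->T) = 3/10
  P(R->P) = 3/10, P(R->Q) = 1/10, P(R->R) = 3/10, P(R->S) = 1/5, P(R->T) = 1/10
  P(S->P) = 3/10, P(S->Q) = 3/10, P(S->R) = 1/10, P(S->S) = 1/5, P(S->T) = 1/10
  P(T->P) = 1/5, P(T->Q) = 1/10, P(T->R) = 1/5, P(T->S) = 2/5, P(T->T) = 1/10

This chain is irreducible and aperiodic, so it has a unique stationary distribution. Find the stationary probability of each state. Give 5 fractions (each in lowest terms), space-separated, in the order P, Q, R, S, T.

Answer: 103/342 3/19 34/171 4/19 5/38

Derivation:
The stationary distribution satisfies pi = pi * P, i.e.:
  pi_P = 2/5*pi_P + 1/5*pi_Q + 3/10*pi_R + 3/10*pi_S + 1/5*pi_T
  pi_Q = 1/10*pi_P + 1/5*pi_Q + 1/10*pi_R + 3/10*pi_S + 1/10*pi_T
  pi_R = 1/5*pi_P + 1/5*pi_Q + 3/10*pi_R + 1/10*pi_S + 1/5*pi_T
  pi_S = 1/5*pi_P + 1/10*pi_Q + 1/5*pi_R + 1/5*pi_S + 2/5*pi_T
  pi_T = 1/10*pi_P + 3/10*pi_Q + 1/10*pi_R + 1/10*pi_S + 1/10*pi_T
with normalization: pi_P + pi_Q + pi_R + pi_S + pi_T = 1.

Using the first 4 balance equations plus normalization, the linear system A*pi = b is:
  [-3/5, 1/5, 3/10, 3/10, 1/5] . pi = 0
  [1/10, -4/5, 1/10, 3/10, 1/10] . pi = 0
  [1/5, 1/5, -7/10, 1/10, 1/5] . pi = 0
  [1/5, 1/10, 1/5, -4/5, 2/5] . pi = 0
  [1, 1, 1, 1, 1] . pi = 1

Solving yields:
  pi_P = 103/342
  pi_Q = 3/19
  pi_R = 34/171
  pi_S = 4/19
  pi_T = 5/38

Verification (pi * P):
  103/342*2/5 + 3/19*1/5 + 34/171*3/10 + 4/19*3/10 + 5/38*1/5 = 103/342 = pi_P  (ok)
  103/342*1/10 + 3/19*1/5 + 34/171*1/10 + 4/19*3/10 + 5/38*1/10 = 3/19 = pi_Q  (ok)
  103/342*1/5 + 3/19*1/5 + 34/171*3/10 + 4/19*1/10 + 5/38*1/5 = 34/171 = pi_R  (ok)
  103/342*1/5 + 3/19*1/10 + 34/171*1/5 + 4/19*1/5 + 5/38*2/5 = 4/19 = pi_S  (ok)
  103/342*1/10 + 3/19*3/10 + 34/171*1/10 + 4/19*1/10 + 5/38*1/10 = 5/38 = pi_T  (ok)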